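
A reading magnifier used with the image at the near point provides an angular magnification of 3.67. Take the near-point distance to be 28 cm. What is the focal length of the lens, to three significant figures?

For the image at the near point, M = 1 + D/f.
f = D/(M - 1) = 28/(3.67 - 1) = 10.487 cm.

10.5 cm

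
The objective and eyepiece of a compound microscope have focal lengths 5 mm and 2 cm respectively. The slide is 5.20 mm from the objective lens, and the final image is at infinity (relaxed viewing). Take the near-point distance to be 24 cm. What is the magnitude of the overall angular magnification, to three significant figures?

Convert to cm: f_obj = 5 mm = 0.5 cm; d_o = 5.20 mm = 0.52 cm.
Objective: 1/d_i = 1/f_obj - 1/d_o = 1/0.5 - 1/0.52 = 0.07692 cm^-1, so d_i = 13.000 cm.
m_obj = -d_i/d_o = -13.000/0.52 = -25.000.
Eyepiece angular magnification (image at infinity): M_eye = D/f_e = 24/2 = 12.000.
Overall M = m_obj x M_eye = (-25.000)(12.000) = -300.00.
|M| = 300.00.

300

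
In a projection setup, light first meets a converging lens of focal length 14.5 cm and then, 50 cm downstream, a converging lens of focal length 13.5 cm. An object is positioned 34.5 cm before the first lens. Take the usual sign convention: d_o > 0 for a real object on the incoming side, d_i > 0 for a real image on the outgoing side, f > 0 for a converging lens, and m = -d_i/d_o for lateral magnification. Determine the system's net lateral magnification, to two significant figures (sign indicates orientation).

First lens: d_i1 = 1/(1/14.5 - 1/34.5) = 25.013 cm.
m_1 = -(25.013)/34.5 = -0.7250.
Object distance for lens 2: d_o2 = 50 - 25.013 = 24.987 cm.
Second lens: d_i2 = 1/(1/13.5 - 1/(24.987)) = 29.365 cm.
m_2 = -(29.365)/(24.987) = -1.1752.
Total m = m_1 x m_2 = (-0.7250)(-1.1752) = 0.8520.

0.85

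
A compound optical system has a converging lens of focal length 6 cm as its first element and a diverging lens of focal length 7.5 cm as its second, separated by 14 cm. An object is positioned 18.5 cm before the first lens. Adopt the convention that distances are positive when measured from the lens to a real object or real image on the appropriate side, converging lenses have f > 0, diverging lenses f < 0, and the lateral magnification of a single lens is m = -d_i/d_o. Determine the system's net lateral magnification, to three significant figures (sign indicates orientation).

-0.285

Lens 1: 1/d_i1 = 1/f_1 - 1/d_o1 = 1/6 - 1/18.5 = 0.11261 cm^-1, so d_i1 = 8.880 cm.
m_1 = -(8.880)/18.5 = -0.4800.
Object distance for lens 2: d_o2 = 14 - 8.880 = 5.120 cm.
Lens 2: 1/d_i2 = 1/f_2 - 1/d_o2 = 1/(-7.5) - 1/(5.120) = -0.32865 cm^-1, so d_i2 = -3.043 cm.
m_2 = -(-3.043)/(5.120) = 0.5943.
Total m = m_1 x m_2 = (-0.4800)(0.5943) = -0.2853.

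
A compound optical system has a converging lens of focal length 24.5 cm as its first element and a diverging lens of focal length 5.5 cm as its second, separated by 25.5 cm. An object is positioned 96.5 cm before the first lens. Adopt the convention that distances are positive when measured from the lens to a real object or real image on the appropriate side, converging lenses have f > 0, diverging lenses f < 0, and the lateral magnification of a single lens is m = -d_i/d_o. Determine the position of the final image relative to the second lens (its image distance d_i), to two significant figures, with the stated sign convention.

First lens: d_i1 = 1/(1/24.5 - 1/96.5) = 32.837 cm.
This image would form 32.837 cm past lens 1, i.e. 7.337 cm beyond lens 2, so it is a virtual object for lens 2: d_o2 = 25.5 - 32.837 = -7.337 cm.
Second lens: d_i2 = 1/(1/(-5.5) - 1/(-7.337)) = -21.969 cm.

-22 cm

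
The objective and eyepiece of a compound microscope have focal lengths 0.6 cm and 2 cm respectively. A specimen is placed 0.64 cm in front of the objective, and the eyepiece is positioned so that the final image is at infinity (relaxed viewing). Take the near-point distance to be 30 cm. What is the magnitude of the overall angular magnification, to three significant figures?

Objective: 1/d_i = 1/f_obj - 1/d_o = 1/0.6 - 1/0.64 = 0.10417 cm^-1, so d_i = 9.600 cm.
m_obj = -d_i/d_o = -9.600/0.64 = -15.000.
Eyepiece angular magnification (image at infinity): M_eye = D/f_e = 30/2 = 15.000.
Overall M = m_obj x M_eye = (-15.000)(15.000) = -225.00.
|M| = 225.00.

225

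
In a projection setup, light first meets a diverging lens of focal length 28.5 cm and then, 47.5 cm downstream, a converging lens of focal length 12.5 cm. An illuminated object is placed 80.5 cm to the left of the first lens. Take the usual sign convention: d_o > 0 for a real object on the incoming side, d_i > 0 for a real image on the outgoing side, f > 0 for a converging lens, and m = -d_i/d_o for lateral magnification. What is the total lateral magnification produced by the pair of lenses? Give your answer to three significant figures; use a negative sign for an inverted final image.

-0.0583

First lens: d_i1 = 1/(1/(-28.5) - 1/80.5) = -21.048 cm.
m_1 = -(-21.048)/80.5 = 0.2615.
The intermediate image is virtual, 21.048 cm to the left of lens 1, so d_o2 = L - d_i1 = 47.5 - (-21.048) = 68.548 cm.
Second lens: d_i2 = 1/(1/12.5 - 1/(68.548)) = 15.288 cm.
m_2 = -(15.288)/(68.548) = -0.2230.
Total m = m_1 x m_2 = (0.2615)(-0.2230) = -0.0583.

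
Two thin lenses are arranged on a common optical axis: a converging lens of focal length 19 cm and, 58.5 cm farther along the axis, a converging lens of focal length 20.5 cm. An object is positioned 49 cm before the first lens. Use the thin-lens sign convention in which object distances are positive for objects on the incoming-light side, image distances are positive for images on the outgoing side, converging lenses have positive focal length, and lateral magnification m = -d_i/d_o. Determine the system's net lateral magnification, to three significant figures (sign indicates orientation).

1.86

Lens 1: 1/d_i1 = 1/f_1 - 1/d_o1 = 1/19 - 1/49 = 0.03222 cm^-1, so d_i1 = 31.033 cm.
m_1 = -(31.033)/49 = -0.6333.
The intermediate image is 31.033 cm to the right of lens 1, so d_o2 = L - d_i1 = 58.5 - 31.033 = 27.467 cm.
Lens 2: 1/d_i2 = 1/f_2 - 1/d_o2 = 1/20.5 - 1/(27.467) = 0.01237 cm^-1, so d_i2 = 80.823 cm.
m_2 = -(80.823)/(27.467) = -2.9426.
Overall magnification: m = m_1 m_2 = 1.8636.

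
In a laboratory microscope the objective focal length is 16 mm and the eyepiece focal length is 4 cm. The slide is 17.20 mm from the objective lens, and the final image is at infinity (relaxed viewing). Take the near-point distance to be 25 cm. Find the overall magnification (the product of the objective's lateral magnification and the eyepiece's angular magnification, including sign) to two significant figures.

-83

Convert to cm: f_obj = 16 mm = 1.6 cm; d_o = 17.20 mm = 1.72 cm.
Objective: 1/d_i = 1/f_obj - 1/d_o = 1/1.6 - 1/1.72 = 0.04360 cm^-1, so d_i = 22.933 cm.
m_obj = -d_i/d_o = -22.933/1.72 = -13.333.
Eyepiece angular magnification (image at infinity): M_eye = D/f_e = 25/4 = 6.250.
Overall M = m_obj x M_eye = (-13.333)(6.250) = -83.33.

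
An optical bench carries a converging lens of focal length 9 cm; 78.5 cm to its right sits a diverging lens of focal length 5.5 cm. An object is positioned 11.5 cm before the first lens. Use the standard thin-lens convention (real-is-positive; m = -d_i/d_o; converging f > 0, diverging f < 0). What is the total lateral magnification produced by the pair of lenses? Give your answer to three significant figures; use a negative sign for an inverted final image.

First lens: d_i1 = 1/(1/9 - 1/11.5) = 41.400 cm.
m_1 = -(41.400)/11.5 = -3.6000.
Object distance for lens 2: d_o2 = 78.5 - 41.400 = 37.100 cm.
Second lens: d_i2 = 1/(1/(-5.5) - 1/(37.100)) = -4.790 cm.
m_2 = -(-4.790)/(37.100) = 0.1291.
The system's lateral magnification is m_1 m_2 = (-3.6000)(0.1291) = -0.4648.

-0.465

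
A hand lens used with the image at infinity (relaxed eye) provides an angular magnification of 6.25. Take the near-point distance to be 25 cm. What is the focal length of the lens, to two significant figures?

For the image at infinity, M = D/f.
f = D/M = 25/6.25 = 4.000 cm.

4.0 cm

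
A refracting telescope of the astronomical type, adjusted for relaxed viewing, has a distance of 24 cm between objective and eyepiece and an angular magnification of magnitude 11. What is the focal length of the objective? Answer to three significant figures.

In normal adjustment the tube length equals f_obj + f_eye and |M| = f_obj/f_eye.
So f_obj = 11 f_eye and 11 f_eye + f_eye = 24 cm, giving f_eye = 24/12 = 2.000 cm and f_obj = 22.000 cm.

22.0 cm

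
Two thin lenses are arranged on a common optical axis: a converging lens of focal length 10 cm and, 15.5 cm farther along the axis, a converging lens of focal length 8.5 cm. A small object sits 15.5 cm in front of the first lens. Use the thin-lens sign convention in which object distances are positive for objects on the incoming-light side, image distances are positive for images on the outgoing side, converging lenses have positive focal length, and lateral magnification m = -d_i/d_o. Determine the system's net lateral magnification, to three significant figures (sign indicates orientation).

First lens: d_i1 = 1/(1/10 - 1/15.5) = 28.182 cm.
m_1 = -(28.182)/15.5 = -1.8182.
Since 28.182 cm > 15.5 cm, the first image lies past the second lens and serves as a virtual object: d_o2 = L - d_i1 = -12.682 cm.
Second lens: d_i2 = 1/(1/8.5 - 1/(-12.682)) = 5.089 cm.
m_2 = -(5.089)/(-12.682) = 0.4013.
Total m = m_1 x m_2 = (-1.8182)(0.4013) = -0.7296.

-0.730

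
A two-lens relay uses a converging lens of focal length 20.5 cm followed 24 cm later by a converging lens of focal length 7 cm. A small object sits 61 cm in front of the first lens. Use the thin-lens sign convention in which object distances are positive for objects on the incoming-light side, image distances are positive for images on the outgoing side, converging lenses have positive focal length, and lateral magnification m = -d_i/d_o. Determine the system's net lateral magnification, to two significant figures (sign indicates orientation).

Lens 1: 1/d_i1 = 1/f_1 - 1/d_o1 = 1/20.5 - 1/61 = 0.03239 cm^-1, so d_i1 = 30.877 cm.
m_1 = -(30.877)/61 = -0.5062.
This image would form 30.877 cm past lens 1, i.e. 6.877 cm beyond lens 2, so it is a virtual object for lens 2: d_o2 = 24 - 30.877 = -6.877 cm.
Lens 2: 1/d_i2 = 1/f_2 - 1/d_o2 = 1/7 - 1/(-6.877) = 0.28828 cm^-1, so d_i2 = 3.469 cm.
m_2 = -(3.469)/(-6.877) = 0.5044.
Total m = m_1 x m_2 = (-0.5062)(0.5044) = -0.2553.

-0.26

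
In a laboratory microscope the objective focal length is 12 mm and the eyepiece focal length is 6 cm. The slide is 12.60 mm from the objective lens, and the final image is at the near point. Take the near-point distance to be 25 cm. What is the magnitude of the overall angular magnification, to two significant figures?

100

Convert to cm: f_obj = 12 mm = 1.2 cm; d_o = 12.60 mm = 1.26 cm.
Objective: 1/d_i = 1/f_obj - 1/d_o = 1/1.2 - 1/1.26 = 0.03968 cm^-1, so d_i = 25.200 cm.
m_obj = -d_i/d_o = -25.200/1.26 = -20.000.
Eyepiece angular magnification (image at near point): M_eye = 1 + D/f_e = 1 + 25/6 = 5.167.
Overall M = m_obj x M_eye = (-20.000)(5.167) = -103.33.
|M| = 103.33.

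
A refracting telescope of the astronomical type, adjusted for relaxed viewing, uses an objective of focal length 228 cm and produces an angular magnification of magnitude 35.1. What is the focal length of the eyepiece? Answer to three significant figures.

|M| = f_obj/f_eye, so f_eye = f_obj/|M| = 228/35.1 = 6.496 cm.

6.50 cm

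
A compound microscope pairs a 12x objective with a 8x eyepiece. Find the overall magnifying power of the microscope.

96

The overall magnification of a compound microscope is the product of the objective and eyepiece magnifications:
M = M_obj x M_eye = 12 x 8 = 96.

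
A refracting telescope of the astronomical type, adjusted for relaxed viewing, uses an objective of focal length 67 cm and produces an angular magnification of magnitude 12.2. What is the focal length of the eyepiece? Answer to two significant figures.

5.5 cm

|M| = f_obj/f_eye, so f_eye = f_obj/|M| = 67/12.2 = 5.492 cm.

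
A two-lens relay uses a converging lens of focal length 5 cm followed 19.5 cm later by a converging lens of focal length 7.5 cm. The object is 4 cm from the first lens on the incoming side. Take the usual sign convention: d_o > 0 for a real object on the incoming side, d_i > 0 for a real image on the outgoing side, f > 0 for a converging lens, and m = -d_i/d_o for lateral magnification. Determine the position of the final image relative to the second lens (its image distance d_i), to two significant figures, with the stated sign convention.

First lens: d_i1 = 1/(1/5 - 1/4) = -20.000 cm.
With d_i1 < 0 the first image is virtual and lies on the object side; the object distance for lens 2 is d_o2 = 19.5 - (-20.000) = 39.500 cm.
Second lens: d_i2 = 1/(1/7.5 - 1/(39.500)) = 9.258 cm.

9.3 cm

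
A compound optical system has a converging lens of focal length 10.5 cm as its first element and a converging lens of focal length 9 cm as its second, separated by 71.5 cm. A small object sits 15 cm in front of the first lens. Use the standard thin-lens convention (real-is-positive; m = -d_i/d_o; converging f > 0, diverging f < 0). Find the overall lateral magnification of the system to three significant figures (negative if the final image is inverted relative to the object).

Applying the thin-lens equation to the first lens, 1/10.5 = 1/15 + 1/d_i1, which gives d_i1 = 35.000 cm.
Its lateral magnification is m_1 = -d_i1/d_o1 = -(35.000)/15 = -2.3333.
That image sits 36.500 cm in front of the second lens, so d_o2 = 36.500 cm.
Applying the thin-lens equation again with f_2 = 9 cm and d_o2 = 36.500 cm gives d_i2 = 11.945 cm.
m_2 = -(11.945)/(36.500) = -0.3273.
Total m = m_1 x m_2 = (-2.3333)(-0.3273) = 0.7636.

0.764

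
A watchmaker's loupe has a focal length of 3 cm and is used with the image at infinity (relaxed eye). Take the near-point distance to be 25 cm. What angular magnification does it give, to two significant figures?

8.3

M = D/f = 25/3 = 8.333.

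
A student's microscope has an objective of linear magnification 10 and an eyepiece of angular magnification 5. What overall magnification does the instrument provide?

The overall magnification of a compound microscope is the product of the objective and eyepiece magnifications:
M = M_obj x M_eye = 10 x 5 = 50.

50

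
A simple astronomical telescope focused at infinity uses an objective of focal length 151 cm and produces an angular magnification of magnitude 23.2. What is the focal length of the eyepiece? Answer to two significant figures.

6.5 cm

|M| = f_obj/f_eye, so f_eye = f_obj/|M| = 151/23.2 = 6.509 cm.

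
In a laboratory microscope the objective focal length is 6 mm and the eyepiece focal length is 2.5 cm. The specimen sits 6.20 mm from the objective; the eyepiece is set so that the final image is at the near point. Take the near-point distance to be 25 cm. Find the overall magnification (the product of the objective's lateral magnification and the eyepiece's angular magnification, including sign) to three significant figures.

-330

Convert to cm: f_obj = 6 mm = 0.6 cm; d_o = 6.20 mm = 0.62 cm.
Objective: 1/d_i = 1/f_obj - 1/d_o = 1/0.6 - 1/0.62 = 0.05376 cm^-1, so d_i = 18.600 cm.
m_obj = -d_i/d_o = -18.600/0.62 = -30.000.
Eyepiece angular magnification (image at near point): M_eye = 1 + D/f_e = 1 + 25/2.5 = 11.000.
Overall M = m_obj x M_eye = (-30.000)(11.000) = -330.00.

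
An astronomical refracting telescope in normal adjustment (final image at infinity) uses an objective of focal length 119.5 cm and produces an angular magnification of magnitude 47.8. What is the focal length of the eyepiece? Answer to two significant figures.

|M| = f_obj/f_eye, so f_eye = f_obj/|M| = 119.5/47.8 = 2.500 cm.

2.5 cm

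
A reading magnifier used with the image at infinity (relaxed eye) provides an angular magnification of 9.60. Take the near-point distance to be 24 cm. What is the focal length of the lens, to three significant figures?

2.50 cm

For the image at infinity, M = D/f.
f = D/M = 24/9.6 = 2.500 cm.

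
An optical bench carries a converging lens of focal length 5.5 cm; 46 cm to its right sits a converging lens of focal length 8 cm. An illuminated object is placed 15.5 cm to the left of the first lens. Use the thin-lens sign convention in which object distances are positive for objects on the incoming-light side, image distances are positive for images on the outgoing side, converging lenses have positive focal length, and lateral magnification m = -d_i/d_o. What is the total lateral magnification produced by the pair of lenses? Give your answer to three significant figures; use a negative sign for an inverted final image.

0.149

Applying the thin-lens equation to the first lens, 1/5.5 = 1/15.5 + 1/d_i1, which gives d_i1 = 8.525 cm.
Its lateral magnification is m_1 = -d_i1/d_o1 = -(8.525)/15.5 = -0.5500.
Object distance for lens 2: d_o2 = 46 - 8.525 = 37.475 cm.
Applying the thin-lens equation again with f_2 = 8 cm and d_o2 = 37.475 cm gives d_i2 = 10.171 cm.
m_2 = -(10.171)/(37.475) = -0.2714.
Overall magnification: m = m_1 m_2 = 0.1493.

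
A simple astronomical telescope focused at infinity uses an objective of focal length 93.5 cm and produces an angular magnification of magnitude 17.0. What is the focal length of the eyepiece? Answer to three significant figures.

|M| = f_obj/f_eye, so f_eye = f_obj/|M| = 93.5/17.0 = 5.500 cm.

5.50 cm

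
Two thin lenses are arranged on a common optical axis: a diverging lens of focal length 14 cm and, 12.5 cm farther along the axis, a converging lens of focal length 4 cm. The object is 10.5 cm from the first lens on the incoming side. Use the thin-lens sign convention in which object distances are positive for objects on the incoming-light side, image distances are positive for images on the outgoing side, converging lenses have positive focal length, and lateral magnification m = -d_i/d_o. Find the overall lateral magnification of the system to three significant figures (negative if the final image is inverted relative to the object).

Lens 1: 1/d_i1 = 1/f_1 - 1/d_o1 = 1/(-14) - 1/10.5 = -0.16667 cm^-1, so d_i1 = -6.000 cm.
m_1 = -(-6.000)/10.5 = 0.5714.
With d_i1 < 0 the first image is virtual and lies on the object side; the object distance for lens 2 is d_o2 = 12.5 - (-6.000) = 18.500 cm.
Lens 2: 1/d_i2 = 1/f_2 - 1/d_o2 = 1/4 - 1/(18.500) = 0.19595 cm^-1, so d_i2 = 5.103 cm.
m_2 = -(5.103)/(18.500) = -0.2759.
The system's lateral magnification is m_1 m_2 = (0.5714)(-0.2759) = -0.1576.

-0.158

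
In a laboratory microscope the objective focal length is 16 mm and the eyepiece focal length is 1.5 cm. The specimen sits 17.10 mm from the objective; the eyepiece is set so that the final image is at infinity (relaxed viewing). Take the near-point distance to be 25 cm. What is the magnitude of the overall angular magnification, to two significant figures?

Convert to cm: f_obj = 16 mm = 1.6 cm; d_o = 17.10 mm = 1.71 cm.
Objective: 1/d_i = 1/f_obj - 1/d_o = 1/1.6 - 1/1.71 = 0.04020 cm^-1, so d_i = 24.873 cm.
m_obj = -d_i/d_o = -24.873/1.71 = -14.545.
Eyepiece angular magnification (image at infinity): M_eye = D/f_e = 25/1.5 = 16.667.
Overall M = m_obj x M_eye = (-14.545)(16.667) = -242.42.
|M| = 242.42.

240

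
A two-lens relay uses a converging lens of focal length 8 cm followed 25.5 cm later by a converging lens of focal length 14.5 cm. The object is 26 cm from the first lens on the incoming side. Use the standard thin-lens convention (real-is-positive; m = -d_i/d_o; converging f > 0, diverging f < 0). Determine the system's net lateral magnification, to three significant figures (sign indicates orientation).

-11.6

Applying the thin-lens equation to the first lens, 1/8 = 1/26 + 1/d_i1, which gives d_i1 = 11.556 cm.
Its lateral magnification is m_1 = -d_i1/d_o1 = -(11.556)/26 = -0.4444.
That image sits 13.944 cm in front of the second lens, so d_o2 = 13.944 cm.
Applying the thin-lens equation again with f_2 = 14.5 cm and d_o2 = 13.944 cm gives d_i2 = -363.950 cm.
m_2 = -(-363.950)/(13.944) = 26.1000.
Total m = m_1 x m_2 = (-0.4444)(26.1000) = -11.6000.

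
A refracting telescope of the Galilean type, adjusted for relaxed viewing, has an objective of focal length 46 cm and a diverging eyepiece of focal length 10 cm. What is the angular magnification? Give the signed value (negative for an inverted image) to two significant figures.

4.6

M = -f_obj/f_eye = -46/(-10) = 4.600.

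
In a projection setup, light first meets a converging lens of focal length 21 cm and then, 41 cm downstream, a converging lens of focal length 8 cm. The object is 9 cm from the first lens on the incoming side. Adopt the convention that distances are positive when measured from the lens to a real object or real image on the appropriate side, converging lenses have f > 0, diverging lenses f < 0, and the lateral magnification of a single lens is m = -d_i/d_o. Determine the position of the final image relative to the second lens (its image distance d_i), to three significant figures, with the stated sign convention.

9.31 cm

First lens: d_i1 = 1/(1/21 - 1/9) = -15.750 cm.
With d_i1 < 0 the first image is virtual and lies on the object side; the object distance for lens 2 is d_o2 = 41 - (-15.750) = 56.750 cm.
Second lens: d_i2 = 1/(1/8 - 1/(56.750)) = 9.313 cm.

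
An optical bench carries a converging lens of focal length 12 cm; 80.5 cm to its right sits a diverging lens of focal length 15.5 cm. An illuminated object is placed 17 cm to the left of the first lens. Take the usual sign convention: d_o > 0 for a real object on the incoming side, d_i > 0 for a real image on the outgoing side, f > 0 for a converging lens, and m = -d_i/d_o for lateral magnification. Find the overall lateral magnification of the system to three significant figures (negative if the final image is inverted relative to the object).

-0.674

Applying the thin-lens equation to the first lens, 1/12 = 1/17 + 1/d_i1, which gives d_i1 = 40.800 cm.
Its lateral magnification is m_1 = -d_i1/d_o1 = -(40.800)/17 = -2.4000.
That image sits 39.700 cm in front of the second lens, so d_o2 = 39.700 cm.
Applying the thin-lens equation again with f_2 = -15.5 cm and d_o2 = 39.700 cm gives d_i2 = -11.148 cm.
m_2 = -(-11.148)/(39.700) = 0.2808.
Overall magnification: m = m_1 m_2 = -0.6739.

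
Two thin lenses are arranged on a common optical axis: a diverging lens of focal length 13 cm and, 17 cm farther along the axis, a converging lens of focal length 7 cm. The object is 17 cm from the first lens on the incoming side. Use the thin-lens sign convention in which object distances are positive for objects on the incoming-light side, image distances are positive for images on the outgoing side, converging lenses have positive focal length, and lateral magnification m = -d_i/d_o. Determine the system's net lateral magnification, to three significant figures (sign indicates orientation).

First lens: d_i1 = 1/(1/(-13) - 1/17) = -7.367 cm.
m_1 = -(-7.367)/17 = 0.4333.
The intermediate image is virtual, 7.367 cm to the left of lens 1, so d_o2 = L - d_i1 = 17 - (-7.367) = 24.367 cm.
Second lens: d_i2 = 1/(1/7 - 1/(24.367)) = 9.821 cm.
m_2 = -(9.821)/(24.367) = -0.4031.
Overall magnification: m = m_1 m_2 = -0.1747.

-0.175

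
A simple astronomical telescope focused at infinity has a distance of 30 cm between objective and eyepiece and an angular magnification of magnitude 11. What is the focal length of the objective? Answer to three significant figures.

In normal adjustment the tube length equals f_obj + f_eye and |M| = f_obj/f_eye.
So f_obj = 11 f_eye and 11 f_eye + f_eye = 30 cm, giving f_eye = 30/12 = 2.500 cm and f_obj = 27.500 cm.

27.5 cm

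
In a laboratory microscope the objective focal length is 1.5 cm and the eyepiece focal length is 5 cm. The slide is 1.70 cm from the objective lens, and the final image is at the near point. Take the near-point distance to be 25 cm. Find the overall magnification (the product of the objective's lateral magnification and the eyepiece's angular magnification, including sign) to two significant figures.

Objective: 1/d_i = 1/f_obj - 1/d_o = 1/1.5 - 1/1.70 = 0.07843 cm^-1, so d_i = 12.750 cm.
m_obj = -d_i/d_o = -12.750/1.70 = -7.500.
Eyepiece angular magnification (image at near point): M_eye = 1 + D/f_e = 1 + 25/5 = 6.000.
Overall M = m_obj x M_eye = (-7.500)(6.000) = -45.00.

-45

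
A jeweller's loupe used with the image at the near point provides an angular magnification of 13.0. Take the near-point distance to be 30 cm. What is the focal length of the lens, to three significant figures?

For the image at the near point, M = 1 + D/f.
f = D/(M - 1) = 30/(13.0 - 1) = 2.500 cm.

2.50 cm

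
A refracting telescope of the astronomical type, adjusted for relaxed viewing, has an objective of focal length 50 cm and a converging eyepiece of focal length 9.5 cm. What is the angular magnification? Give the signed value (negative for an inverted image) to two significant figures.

-5.3

M = -f_obj/f_eye = -50/(9.5) = -5.263.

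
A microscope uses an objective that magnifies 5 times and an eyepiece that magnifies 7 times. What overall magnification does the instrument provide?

35

The overall magnification of a compound microscope is the product of the objective and eyepiece magnifications:
M = M_obj x M_eye = 5 x 7 = 35.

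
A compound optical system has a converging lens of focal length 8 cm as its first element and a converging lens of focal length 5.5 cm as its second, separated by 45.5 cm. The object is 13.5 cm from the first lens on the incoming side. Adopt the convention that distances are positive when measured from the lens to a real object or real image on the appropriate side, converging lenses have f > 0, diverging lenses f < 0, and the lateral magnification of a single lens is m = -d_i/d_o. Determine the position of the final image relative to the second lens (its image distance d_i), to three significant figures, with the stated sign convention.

6.99 cm

First lens: d_i1 = 1/(1/8 - 1/13.5) = 19.636 cm.
Object distance for lens 2: d_o2 = 45.5 - 19.636 = 25.864 cm.
Second lens: d_i2 = 1/(1/5.5 - 1/(25.864)) = 6.985 cm.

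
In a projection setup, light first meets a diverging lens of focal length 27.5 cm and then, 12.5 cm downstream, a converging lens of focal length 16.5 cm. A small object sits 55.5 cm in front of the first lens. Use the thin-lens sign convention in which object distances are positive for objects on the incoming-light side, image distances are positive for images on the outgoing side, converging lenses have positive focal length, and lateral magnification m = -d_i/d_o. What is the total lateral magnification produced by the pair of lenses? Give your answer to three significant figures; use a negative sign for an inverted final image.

Lens 1: 1/d_i1 = 1/f_1 - 1/d_o1 = 1/(-27.5) - 1/55.5 = -0.05438 cm^-1, so d_i1 = -18.389 cm.
m_1 = -(-18.389)/55.5 = 0.3313.
With d_i1 < 0 the first image is virtual and lies on the object side; the object distance for lens 2 is d_o2 = 12.5 - (-18.389) = 30.889 cm.
Lens 2: 1/d_i2 = 1/f_2 - 1/d_o2 = 1/16.5 - 1/(30.889) = 0.02823 cm^-1, so d_i2 = 35.421 cm.
m_2 = -(35.421)/(30.889) = -1.1467.
Overall magnification: m = m_1 m_2 = -0.3799.

-0.380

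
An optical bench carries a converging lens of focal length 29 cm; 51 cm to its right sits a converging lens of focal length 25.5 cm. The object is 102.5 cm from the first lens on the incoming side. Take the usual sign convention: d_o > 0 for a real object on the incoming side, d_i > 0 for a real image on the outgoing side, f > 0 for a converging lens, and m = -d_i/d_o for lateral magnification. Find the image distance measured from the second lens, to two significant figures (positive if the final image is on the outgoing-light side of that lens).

Applying the thin-lens equation to the first lens, 1/29 = 1/102.5 + 1/d_i1, which gives d_i1 = 40.442 cm.
The intermediate image is 40.442 cm to the right of lens 1, so d_o2 = L - d_i1 = 51 - 40.442 = 10.558 cm.
Applying the thin-lens equation again with f_2 = 25.5 cm and d_o2 = 10.558 cm gives d_i2 = -18.018 cm.

-18 cm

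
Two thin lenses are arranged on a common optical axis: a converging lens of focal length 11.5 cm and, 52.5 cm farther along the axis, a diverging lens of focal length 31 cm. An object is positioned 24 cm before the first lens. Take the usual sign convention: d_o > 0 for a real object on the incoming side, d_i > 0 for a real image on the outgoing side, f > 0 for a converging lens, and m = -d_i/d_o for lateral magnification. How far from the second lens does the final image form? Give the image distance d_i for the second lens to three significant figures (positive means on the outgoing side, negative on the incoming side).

Applying the thin-lens equation to the first lens, 1/11.5 = 1/24 + 1/d_i1, which gives d_i1 = 22.080 cm.
Object distance for lens 2: d_o2 = 52.5 - 22.080 = 30.420 cm.
Applying the thin-lens equation again with f_2 = -31 cm and d_o2 = 30.420 cm gives d_i2 = -15.354 cm.

-15.4 cm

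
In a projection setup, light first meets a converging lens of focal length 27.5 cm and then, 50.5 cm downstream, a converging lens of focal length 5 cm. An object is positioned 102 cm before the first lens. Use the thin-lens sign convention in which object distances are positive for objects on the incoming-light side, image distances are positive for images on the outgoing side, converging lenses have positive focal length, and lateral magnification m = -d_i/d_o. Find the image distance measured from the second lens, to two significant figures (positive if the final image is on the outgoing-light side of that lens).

Applying the thin-lens equation to the first lens, 1/27.5 = 1/102 + 1/d_i1, which gives d_i1 = 37.651 cm.
The intermediate image is 37.651 cm to the right of lens 1, so d_o2 = L - d_i1 = 50.5 - 37.651 = 12.849 cm.
Applying the thin-lens equation again with f_2 = 5 cm and d_o2 = 12.849 cm gives d_i2 = 8.185 cm.

8.2 cm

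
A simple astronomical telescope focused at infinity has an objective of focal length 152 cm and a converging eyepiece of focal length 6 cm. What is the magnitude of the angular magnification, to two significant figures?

|M| = f_obj/|f_eye| = 152/6 = 25.333.

25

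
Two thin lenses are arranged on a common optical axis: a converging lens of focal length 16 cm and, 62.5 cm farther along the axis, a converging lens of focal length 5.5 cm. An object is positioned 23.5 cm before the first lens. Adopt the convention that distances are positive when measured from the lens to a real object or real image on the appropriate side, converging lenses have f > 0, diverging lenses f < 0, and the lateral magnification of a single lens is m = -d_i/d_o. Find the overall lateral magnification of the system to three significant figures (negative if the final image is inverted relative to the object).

First lens: d_i1 = 1/(1/16 - 1/23.5) = 50.133 cm.
m_1 = -(50.133)/23.5 = -2.1333.
Object distance for lens 2: d_o2 = 62.5 - 50.133 = 12.367 cm.
Second lens: d_i2 = 1/(1/5.5 - 1/(12.367)) = 9.905 cm.
m_2 = -(9.905)/(12.367) = -0.8010.
Total m = m_1 x m_2 = (-2.1333)(-0.8010) = 1.7087.

1.71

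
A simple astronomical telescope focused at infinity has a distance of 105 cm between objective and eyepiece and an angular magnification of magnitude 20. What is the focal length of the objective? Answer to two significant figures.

100 cm

In normal adjustment the tube length equals f_obj + f_eye and |M| = f_obj/f_eye.
So f_obj = 20 f_eye and 20 f_eye + f_eye = 105 cm, giving f_eye = 105/21 = 5.000 cm and f_obj = 100.000 cm.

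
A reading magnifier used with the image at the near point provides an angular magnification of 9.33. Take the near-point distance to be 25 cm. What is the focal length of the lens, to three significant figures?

For the image at the near point, M = 1 + D/f.
f = D/(M - 1) = 25/(9.33 - 1) = 3.001 cm.

3.00 cm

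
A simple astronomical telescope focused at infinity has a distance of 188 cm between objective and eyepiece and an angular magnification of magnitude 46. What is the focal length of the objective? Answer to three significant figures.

184 cm

In normal adjustment the tube length equals f_obj + f_eye and |M| = f_obj/f_eye.
So f_obj = 46 f_eye and 46 f_eye + f_eye = 188 cm, giving f_eye = 188/47 = 4.000 cm and f_obj = 184.000 cm.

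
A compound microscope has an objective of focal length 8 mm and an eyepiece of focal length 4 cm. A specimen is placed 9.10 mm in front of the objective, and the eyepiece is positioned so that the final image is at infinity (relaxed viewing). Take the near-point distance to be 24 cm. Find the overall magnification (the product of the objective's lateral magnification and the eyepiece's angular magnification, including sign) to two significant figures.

-44

Convert to cm: f_obj = 8 mm = 0.8 cm; d_o = 9.10 mm = 0.91 cm.
Objective: 1/d_i = 1/f_obj - 1/d_o = 1/0.8 - 1/0.91 = 0.15110 cm^-1, so d_i = 6.618 cm.
m_obj = -d_i/d_o = -6.618/0.91 = -7.273.
Eyepiece angular magnification (image at infinity): M_eye = D/f_e = 24/4 = 6.000.
Overall M = m_obj x M_eye = (-7.273)(6.000) = -43.64.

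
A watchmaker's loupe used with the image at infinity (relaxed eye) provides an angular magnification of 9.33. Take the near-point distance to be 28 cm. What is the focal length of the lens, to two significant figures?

3.0 cm

For the image at infinity, M = D/f.
f = D/M = 28/9.33 = 3.001 cm.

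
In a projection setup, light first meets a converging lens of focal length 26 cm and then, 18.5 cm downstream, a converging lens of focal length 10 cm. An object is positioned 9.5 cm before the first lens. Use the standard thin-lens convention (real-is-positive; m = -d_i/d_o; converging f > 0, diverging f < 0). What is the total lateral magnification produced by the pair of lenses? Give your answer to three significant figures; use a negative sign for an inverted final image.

-0.671

Lens 1: 1/d_i1 = 1/f_1 - 1/d_o1 = 1/26 - 1/9.5 = -0.06680 cm^-1, so d_i1 = -14.970 cm.
m_1 = -(-14.970)/9.5 = 1.5758.
With d_i1 < 0 the first image is virtual and lies on the object side; the object distance for lens 2 is d_o2 = 18.5 - (-14.970) = 33.470 cm.
Lens 2: 1/d_i2 = 1/f_2 - 1/d_o2 = 1/10 - 1/(33.470) = 0.07012 cm^-1, so d_i2 = 14.261 cm.
m_2 = -(14.261)/(33.470) = -0.4261.
Total m = m_1 x m_2 = (1.5758)(-0.4261) = -0.6714.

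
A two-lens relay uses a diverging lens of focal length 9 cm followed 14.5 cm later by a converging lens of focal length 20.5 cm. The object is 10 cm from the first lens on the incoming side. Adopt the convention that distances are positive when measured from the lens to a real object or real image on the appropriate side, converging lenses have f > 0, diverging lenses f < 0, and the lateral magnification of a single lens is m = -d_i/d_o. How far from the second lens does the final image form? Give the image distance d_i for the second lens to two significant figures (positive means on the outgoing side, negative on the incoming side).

-310 cm

First lens: d_i1 = 1/(1/(-9) - 1/10) = -4.737 cm.
With d_i1 < 0 the first image is virtual and lies on the object side; the object distance for lens 2 is d_o2 = 14.5 - (-4.737) = 19.237 cm.
Second lens: d_i2 = 1/(1/20.5 - 1/(19.237)) = -312.198 cm.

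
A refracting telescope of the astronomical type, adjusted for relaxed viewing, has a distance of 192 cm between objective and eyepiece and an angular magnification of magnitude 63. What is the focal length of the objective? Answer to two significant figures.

In normal adjustment the tube length equals f_obj + f_eye and |M| = f_obj/f_eye.
So f_obj = 63 f_eye and 63 f_eye + f_eye = 192 cm, giving f_eye = 192/64 = 3.000 cm and f_obj = 189.000 cm.

190 cm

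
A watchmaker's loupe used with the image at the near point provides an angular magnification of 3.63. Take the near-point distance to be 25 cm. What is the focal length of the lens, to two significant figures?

9.5 cm

For the image at the near point, M = 1 + D/f.
f = D/(M - 1) = 25/(3.63 - 1) = 9.506 cm.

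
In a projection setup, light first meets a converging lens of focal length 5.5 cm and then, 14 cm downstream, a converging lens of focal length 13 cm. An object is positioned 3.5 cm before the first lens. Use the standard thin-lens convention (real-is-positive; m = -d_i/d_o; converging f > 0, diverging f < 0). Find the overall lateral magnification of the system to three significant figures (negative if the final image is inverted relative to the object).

-3.36

Lens 1: 1/d_i1 = 1/f_1 - 1/d_o1 = 1/5.5 - 1/3.5 = -0.10390 cm^-1, so d_i1 = -9.625 cm.
m_1 = -(-9.625)/3.5 = 2.7500.
With d_i1 < 0 the first image is virtual and lies on the object side; the object distance for lens 2 is d_o2 = 14 - (-9.625) = 23.625 cm.
Lens 2: 1/d_i2 = 1/f_2 - 1/d_o2 = 1/13 - 1/(23.625) = 0.03460 cm^-1, so d_i2 = 28.906 cm.
m_2 = -(28.906)/(23.625) = -1.2235.
Total m = m_1 x m_2 = (2.7500)(-1.2235) = -3.3647.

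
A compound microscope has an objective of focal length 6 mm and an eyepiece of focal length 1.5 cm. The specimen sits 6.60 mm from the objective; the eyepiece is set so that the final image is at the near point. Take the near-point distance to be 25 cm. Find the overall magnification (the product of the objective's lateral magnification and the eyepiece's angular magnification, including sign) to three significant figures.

-177

Convert to cm: f_obj = 6 mm = 0.6 cm; d_o = 6.60 mm = 0.66 cm.
Objective: 1/d_i = 1/f_obj - 1/d_o = 1/0.6 - 1/0.66 = 0.15152 cm^-1, so d_i = 6.600 cm.
m_obj = -d_i/d_o = -6.600/0.66 = -10.000.
Eyepiece angular magnification (image at near point): M_eye = 1 + D/f_e = 1 + 25/1.5 = 17.667.
Overall M = m_obj x M_eye = (-10.000)(17.667) = -176.67.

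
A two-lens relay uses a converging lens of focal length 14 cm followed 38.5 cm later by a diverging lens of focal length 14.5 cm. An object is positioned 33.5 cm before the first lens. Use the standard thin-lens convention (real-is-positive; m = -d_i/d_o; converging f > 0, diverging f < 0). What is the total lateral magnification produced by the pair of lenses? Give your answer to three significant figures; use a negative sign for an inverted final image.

First lens: d_i1 = 1/(1/14 - 1/33.5) = 24.051 cm.
m_1 = -(24.051)/33.5 = -0.7179.
That image sits 14.449 cm in front of the second lens, so d_o2 = 14.449 cm.
Second lens: d_i2 = 1/(1/(-14.5) - 1/(14.449)) = -7.237 cm.
m_2 = -(-7.237)/(14.449) = 0.5009.
The system's lateral magnification is m_1 m_2 = (-0.7179)(0.5009) = -0.3596.

-0.360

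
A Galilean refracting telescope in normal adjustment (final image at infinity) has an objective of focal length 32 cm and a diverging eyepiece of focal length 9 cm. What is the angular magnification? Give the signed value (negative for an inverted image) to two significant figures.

M = -f_obj/f_eye = -32/(-9) = 3.556.

3.6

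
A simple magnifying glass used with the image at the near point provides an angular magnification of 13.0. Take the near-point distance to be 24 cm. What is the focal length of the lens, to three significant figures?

For the image at the near point, M = 1 + D/f.
f = D/(M - 1) = 24/(13.0 - 1) = 2.000 cm.

2.00 cm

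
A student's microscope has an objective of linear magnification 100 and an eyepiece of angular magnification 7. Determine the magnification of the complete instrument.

700

The overall magnification of a compound microscope is the product of the objective and eyepiece magnifications:
M = M_obj x M_eye = 100 x 7 = 700.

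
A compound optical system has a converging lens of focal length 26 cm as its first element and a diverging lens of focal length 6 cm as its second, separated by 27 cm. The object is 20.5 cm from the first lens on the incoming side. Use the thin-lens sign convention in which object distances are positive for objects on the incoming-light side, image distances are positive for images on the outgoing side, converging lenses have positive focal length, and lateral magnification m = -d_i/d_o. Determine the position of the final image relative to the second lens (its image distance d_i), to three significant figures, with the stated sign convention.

-5.72 cm

Applying the thin-lens equation to the first lens, 1/26 = 1/20.5 + 1/d_i1, which gives d_i1 = -96.909 cm.
The intermediate image is virtual, 96.909 cm to the left of lens 1, so d_o2 = L - d_i1 = 27 - (-96.909) = 123.909 cm.
Applying the thin-lens equation again with f_2 = -6 cm and d_o2 = 123.909 cm gives d_i2 = -5.723 cm.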